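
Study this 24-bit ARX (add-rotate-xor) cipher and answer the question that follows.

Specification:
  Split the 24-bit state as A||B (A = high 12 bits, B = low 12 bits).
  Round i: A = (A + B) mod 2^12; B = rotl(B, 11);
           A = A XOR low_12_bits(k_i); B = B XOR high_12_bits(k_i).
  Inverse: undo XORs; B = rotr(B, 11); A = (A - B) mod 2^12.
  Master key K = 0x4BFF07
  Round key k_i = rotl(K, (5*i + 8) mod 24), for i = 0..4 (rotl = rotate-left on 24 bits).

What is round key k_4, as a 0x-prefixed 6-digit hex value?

K = 0x4BFF07
k_0 = rotl(K, (5*0+8) mod 24) = rotl(K, 8) = 0xFF074B
k_1 = rotl(K, (5*1+8) mod 24) = rotl(K, 13) = 0xE0E97F
k_2 = rotl(K, (5*2+8) mod 24) = rotl(K, 18) = 0x1D2FFC
k_3 = rotl(K, (5*3+8) mod 24) = rotl(K, 23) = 0xA5FF83
k_4 = rotl(K, (5*4+8) mod 24) = rotl(K, 4) = 0xBFF074

0xBFF074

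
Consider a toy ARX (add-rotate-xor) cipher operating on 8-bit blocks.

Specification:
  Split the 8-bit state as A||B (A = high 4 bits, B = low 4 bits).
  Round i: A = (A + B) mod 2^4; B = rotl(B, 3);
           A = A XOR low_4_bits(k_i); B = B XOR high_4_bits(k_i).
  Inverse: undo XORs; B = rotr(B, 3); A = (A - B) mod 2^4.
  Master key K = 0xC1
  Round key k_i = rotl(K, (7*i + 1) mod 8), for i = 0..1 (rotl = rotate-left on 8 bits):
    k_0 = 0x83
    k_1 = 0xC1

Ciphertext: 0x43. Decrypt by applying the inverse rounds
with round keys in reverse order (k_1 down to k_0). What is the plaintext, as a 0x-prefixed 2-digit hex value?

s_0 = ciphertext = 0x43
s_1 = InvRound(s_0, k_1) = 0x6F
s_2 = InvRound(s_1, k_0) = 0x7E

0x7E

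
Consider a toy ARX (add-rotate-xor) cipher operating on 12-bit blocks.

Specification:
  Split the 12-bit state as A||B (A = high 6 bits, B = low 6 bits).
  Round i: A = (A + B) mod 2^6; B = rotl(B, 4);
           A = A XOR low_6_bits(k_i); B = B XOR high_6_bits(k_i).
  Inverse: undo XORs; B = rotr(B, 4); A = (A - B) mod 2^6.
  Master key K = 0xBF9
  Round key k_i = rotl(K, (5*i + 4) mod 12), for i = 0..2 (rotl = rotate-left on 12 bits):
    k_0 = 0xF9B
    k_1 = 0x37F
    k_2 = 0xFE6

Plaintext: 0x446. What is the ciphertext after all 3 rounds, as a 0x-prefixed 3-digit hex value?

0xA11

s_0 = plaintext = 0x446
s_1 = Round(s_0, k_0) = 0x31F
s_2 = Round(s_1, k_1) = 0x53A
s_3 = Round(s_2, k_2) = 0xA11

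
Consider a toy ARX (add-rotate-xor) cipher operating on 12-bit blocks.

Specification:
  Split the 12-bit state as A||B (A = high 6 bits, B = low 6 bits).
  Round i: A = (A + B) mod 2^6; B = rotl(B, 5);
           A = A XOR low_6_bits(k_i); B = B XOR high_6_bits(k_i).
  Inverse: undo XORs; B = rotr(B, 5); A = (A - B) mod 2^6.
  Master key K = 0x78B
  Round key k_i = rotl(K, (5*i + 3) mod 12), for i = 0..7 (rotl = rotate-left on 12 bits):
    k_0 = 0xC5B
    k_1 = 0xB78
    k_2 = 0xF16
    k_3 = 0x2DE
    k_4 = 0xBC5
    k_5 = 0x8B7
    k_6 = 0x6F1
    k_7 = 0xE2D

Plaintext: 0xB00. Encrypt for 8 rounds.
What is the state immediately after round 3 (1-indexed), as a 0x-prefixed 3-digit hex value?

s_0 = plaintext = 0xB00
s_1 = Round(s_0, k_0) = 0xDF1
s_2 = Round(s_1, k_1) = 0x415
s_3 = Round(s_2, k_2) = 0xCD6
s_4 = Round(s_3, k_3) = 0x5C0
s_5 = Round(s_4, k_4) = 0x4AF
s_6 = Round(s_5, k_5) = 0xD95
s_7 = Round(s_6, k_6) = 0xEB1
s_8 = Round(s_7, k_7) = 0x180

0xCD6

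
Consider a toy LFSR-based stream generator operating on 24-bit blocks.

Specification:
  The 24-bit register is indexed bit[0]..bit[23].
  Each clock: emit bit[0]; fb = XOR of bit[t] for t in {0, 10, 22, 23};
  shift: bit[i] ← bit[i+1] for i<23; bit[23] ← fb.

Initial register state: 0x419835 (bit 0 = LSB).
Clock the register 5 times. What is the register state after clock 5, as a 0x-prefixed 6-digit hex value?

0x320CC1

reg_0 = 0x419835
clock 1: out=1, reg = 0x20CC1A
clock 2: out=0, reg = 0x90660D
clock 3: out=1, reg = 0xC83306
clock 4: out=0, reg = 0x641983
clock 5: out=1, reg = 0x320CC1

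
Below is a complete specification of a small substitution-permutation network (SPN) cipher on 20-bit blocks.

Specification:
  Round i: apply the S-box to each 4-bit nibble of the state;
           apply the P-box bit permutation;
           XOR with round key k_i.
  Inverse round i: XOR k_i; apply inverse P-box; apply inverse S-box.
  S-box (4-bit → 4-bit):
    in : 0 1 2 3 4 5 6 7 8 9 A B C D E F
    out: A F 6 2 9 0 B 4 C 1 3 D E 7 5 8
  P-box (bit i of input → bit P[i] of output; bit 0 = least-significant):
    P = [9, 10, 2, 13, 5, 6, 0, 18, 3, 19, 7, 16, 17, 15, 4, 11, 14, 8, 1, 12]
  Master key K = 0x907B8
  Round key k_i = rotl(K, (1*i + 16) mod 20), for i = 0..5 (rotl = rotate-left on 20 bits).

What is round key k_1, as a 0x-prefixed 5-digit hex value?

0x120F7

K = 0x907B8
k_0 = rotl(K, (1*0+16) mod 20) = rotl(K, 16) = 0x8907B
k_1 = rotl(K, (1*1+16) mod 20) = rotl(K, 17) = 0x120F7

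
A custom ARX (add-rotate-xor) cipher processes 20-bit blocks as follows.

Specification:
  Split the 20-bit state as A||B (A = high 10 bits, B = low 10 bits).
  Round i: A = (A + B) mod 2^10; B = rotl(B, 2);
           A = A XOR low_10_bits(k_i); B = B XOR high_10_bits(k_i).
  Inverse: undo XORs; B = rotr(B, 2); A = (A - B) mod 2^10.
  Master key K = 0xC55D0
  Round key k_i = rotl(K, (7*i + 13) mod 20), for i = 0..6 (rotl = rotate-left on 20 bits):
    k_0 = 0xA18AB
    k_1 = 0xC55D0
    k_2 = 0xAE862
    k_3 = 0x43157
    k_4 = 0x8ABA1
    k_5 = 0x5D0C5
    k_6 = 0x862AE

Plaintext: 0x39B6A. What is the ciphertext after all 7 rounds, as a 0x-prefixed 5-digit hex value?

s_0 = plaintext = 0x39B6A
s_1 = Round(s_0, k_0) = 0x3EF2D
s_2 = Round(s_1, k_1) = 0x7E3A2
s_3 = Round(s_2, k_2) = 0x7E031
s_4 = Round(s_3, k_3) = 0xDF9C8
s_5 = Round(s_4, k_4) = 0xB9D0B
s_6 = Round(s_5, k_5) = 0xCDD59
s_7 = Round(s_6, k_6) = 0x8FB7D

0x8FB7D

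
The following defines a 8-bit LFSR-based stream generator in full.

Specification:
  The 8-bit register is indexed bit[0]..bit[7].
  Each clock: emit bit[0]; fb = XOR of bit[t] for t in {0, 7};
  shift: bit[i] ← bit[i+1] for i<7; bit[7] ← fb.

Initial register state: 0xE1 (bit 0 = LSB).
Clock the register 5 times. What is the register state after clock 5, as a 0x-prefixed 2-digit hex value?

reg_0 = 0xE1
clock 1: out=1, reg = 0x70
clock 2: out=0, reg = 0x38
clock 3: out=0, reg = 0x1C
clock 4: out=0, reg = 0x0E
clock 5: out=0, reg = 0x07

0x07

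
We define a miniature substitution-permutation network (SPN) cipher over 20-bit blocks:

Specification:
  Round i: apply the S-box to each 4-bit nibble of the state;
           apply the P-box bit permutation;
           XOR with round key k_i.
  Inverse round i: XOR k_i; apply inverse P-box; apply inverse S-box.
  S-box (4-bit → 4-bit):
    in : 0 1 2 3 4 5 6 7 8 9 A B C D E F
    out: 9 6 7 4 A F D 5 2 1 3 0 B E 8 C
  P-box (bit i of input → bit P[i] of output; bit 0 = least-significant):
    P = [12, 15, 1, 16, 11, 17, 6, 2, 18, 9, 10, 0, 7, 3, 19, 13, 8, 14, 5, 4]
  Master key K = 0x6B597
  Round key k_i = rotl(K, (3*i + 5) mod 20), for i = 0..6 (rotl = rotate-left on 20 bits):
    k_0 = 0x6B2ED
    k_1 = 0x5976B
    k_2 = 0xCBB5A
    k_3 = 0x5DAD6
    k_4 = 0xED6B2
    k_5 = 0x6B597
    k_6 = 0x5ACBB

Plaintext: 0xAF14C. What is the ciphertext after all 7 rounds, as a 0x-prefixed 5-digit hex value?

0xC9C67

s_0 = plaintext = 0xAF14C
s_1 = Round(s_0, k_0) = 0xD45E9
s_2 = Round(s_1, k_1) = 0x1E156
s_3 = Round(s_2, k_2) = 0xFC53C
s_4 = Round(s_3, k_3) = 0x06C2F
s_5 = Round(s_4, k_4) = 0x1FD61
s_6 = Round(s_5, k_5) = 0xE5BF0
s_7 = Round(s_6, k_6) = 0xC9C67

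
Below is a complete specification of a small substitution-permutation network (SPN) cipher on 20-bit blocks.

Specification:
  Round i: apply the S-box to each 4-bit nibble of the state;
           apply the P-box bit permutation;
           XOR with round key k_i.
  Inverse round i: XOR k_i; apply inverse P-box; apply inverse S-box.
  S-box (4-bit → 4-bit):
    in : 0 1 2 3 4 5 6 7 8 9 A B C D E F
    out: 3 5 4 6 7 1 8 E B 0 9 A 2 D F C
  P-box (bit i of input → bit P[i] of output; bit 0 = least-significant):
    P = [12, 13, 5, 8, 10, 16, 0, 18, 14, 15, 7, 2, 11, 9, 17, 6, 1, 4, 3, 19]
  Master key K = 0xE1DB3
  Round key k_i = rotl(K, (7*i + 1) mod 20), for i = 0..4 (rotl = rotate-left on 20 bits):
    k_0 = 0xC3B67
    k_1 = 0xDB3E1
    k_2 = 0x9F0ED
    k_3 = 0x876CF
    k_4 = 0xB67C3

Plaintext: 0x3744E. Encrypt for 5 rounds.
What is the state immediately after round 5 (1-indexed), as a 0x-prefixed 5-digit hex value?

s_0 = plaintext = 0x3744E
s_1 = Round(s_0, k_0) = 0xFCC9E
s_2 = Round(s_1, k_1) = 0x500C9
s_3 = Round(s_2, k_2) = 0x83AEF
s_4 = Round(s_3, k_3) = 0x731F8
s_5 = Round(s_4, k_4) = 0x5145A

0x5145A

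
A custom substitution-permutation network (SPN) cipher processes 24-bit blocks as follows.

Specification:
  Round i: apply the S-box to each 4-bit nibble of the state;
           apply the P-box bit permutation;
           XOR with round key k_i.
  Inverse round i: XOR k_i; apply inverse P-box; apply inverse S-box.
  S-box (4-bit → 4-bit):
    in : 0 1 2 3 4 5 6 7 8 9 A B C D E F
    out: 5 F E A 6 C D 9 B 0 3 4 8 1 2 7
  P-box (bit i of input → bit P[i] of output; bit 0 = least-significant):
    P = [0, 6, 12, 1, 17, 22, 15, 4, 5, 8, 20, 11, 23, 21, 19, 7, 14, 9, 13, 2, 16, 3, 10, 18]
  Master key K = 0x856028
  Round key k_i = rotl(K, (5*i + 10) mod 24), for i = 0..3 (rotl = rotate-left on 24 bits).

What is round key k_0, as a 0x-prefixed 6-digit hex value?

K = 0x856028
k_0 = rotl(K, (5*0+10) mod 24) = rotl(K, 10) = 0x80A215

0x80A215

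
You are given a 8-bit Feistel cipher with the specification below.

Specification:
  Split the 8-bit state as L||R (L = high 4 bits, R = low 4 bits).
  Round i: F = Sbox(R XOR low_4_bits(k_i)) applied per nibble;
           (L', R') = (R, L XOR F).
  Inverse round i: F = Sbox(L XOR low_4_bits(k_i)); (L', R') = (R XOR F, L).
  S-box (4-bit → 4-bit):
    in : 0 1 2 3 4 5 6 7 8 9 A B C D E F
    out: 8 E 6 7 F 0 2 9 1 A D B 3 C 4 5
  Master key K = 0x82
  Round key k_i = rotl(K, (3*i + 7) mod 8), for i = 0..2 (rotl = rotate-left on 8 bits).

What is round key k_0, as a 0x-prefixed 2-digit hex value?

0x41

K = 0x82
k_0 = rotl(K, (3*0+7) mod 8) = rotl(K, 7) = 0x41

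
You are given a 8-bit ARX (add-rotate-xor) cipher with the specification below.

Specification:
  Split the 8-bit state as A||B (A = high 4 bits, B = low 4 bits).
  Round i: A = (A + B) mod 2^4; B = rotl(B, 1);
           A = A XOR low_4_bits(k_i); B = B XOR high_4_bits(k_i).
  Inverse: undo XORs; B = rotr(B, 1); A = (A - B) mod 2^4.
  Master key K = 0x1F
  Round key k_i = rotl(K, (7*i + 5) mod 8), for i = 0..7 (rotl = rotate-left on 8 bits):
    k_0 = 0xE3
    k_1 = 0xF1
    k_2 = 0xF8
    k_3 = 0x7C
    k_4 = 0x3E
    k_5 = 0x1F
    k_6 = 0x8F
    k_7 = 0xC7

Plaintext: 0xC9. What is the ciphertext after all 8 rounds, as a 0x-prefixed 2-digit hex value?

0x29

s_0 = plaintext = 0xC9
s_1 = Round(s_0, k_0) = 0x6D
s_2 = Round(s_1, k_1) = 0x24
s_3 = Round(s_2, k_2) = 0xE7
s_4 = Round(s_3, k_3) = 0x99
s_5 = Round(s_4, k_4) = 0xC0
s_6 = Round(s_5, k_5) = 0x31
s_7 = Round(s_6, k_6) = 0xBA
s_8 = Round(s_7, k_7) = 0x29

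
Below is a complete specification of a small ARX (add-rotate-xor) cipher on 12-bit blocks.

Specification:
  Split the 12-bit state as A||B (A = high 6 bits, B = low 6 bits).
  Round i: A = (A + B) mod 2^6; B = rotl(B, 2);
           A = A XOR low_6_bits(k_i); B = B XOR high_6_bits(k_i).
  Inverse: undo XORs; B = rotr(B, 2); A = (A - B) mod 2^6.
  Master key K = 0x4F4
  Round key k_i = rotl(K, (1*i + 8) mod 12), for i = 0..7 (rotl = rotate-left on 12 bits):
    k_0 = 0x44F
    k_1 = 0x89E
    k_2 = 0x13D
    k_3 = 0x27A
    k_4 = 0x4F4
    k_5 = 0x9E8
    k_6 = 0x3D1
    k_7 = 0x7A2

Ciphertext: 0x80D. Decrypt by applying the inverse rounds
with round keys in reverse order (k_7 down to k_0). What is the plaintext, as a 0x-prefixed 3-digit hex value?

s_0 = ciphertext = 0x80D
s_1 = InvRound(s_0, k_7) = 0x3B4
s_2 = InvRound(s_1, k_6) = 0x87E
s_3 = InvRound(s_2, k_5) = 0xCD6
s_4 = InvRound(s_3, k_4) = 0xD91
s_5 = InvRound(s_4, k_3) = 0x186
s_6 = InvRound(s_5, k_2) = 0x6E0
s_7 = InvRound(s_6, k_1) = 0x960
s_8 = InvRound(s_7, k_0) = 0x39C

0x39C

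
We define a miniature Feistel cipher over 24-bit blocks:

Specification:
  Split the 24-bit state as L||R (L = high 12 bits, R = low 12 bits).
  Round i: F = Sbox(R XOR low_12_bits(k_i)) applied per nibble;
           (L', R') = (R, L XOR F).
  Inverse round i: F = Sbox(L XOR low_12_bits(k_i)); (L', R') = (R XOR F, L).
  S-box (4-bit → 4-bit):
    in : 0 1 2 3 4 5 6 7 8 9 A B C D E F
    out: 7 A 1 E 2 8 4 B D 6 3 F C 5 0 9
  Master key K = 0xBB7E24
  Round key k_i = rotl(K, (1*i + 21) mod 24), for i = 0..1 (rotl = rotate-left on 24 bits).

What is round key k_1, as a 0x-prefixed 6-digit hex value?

0x2EDF89

K = 0xBB7E24
k_0 = rotl(K, (1*0+21) mod 24) = rotl(K, 21) = 0x976FC4
k_1 = rotl(K, (1*1+21) mod 24) = rotl(K, 22) = 0x2EDF89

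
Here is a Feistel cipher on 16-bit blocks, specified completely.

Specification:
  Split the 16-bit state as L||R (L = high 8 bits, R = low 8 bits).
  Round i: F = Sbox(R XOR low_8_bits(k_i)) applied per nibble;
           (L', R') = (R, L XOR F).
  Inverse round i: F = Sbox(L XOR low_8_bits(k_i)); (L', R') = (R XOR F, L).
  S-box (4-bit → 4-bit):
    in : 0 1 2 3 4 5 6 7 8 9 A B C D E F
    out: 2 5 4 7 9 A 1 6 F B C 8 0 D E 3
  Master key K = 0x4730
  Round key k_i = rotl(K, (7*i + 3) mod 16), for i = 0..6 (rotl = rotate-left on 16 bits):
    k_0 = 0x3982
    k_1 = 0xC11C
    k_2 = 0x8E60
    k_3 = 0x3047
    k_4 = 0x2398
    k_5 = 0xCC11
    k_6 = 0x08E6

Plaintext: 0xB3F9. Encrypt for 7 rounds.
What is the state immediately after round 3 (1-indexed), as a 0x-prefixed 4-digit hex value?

0xFF68

s_0 = plaintext = 0xB3F9
s_1 = Round(s_0, k_0) = 0xF9DB
s_2 = Round(s_1, k_1) = 0xDBFF
s_3 = Round(s_2, k_2) = 0xFF68
s_4 = Round(s_3, k_3) = 0x68BC
s_5 = Round(s_4, k_4) = 0xBC21
s_6 = Round(s_5, k_5) = 0x21CE
s_7 = Round(s_6, k_6) = 0xCE6E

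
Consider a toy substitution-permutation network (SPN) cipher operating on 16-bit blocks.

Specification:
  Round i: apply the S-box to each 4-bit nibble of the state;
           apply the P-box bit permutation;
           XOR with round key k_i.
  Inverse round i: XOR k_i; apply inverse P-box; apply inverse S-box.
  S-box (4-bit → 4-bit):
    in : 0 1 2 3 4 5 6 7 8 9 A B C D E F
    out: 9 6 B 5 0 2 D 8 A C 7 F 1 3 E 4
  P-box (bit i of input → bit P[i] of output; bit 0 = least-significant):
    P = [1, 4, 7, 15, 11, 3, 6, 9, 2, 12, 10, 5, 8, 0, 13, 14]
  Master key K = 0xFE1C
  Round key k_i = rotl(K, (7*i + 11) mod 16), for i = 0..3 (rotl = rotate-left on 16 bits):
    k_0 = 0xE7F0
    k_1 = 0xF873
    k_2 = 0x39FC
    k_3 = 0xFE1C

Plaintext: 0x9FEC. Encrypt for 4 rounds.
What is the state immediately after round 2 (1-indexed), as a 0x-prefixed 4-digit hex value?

0xA6A8

s_0 = plaintext = 0x9FEC
s_1 = Round(s_0, k_0) = 0x81BA
s_2 = Round(s_1, k_1) = 0xA6A8
s_3 = Round(s_2, k_2) = 0x9481
s_4 = Round(s_3, k_3) = 0x9C84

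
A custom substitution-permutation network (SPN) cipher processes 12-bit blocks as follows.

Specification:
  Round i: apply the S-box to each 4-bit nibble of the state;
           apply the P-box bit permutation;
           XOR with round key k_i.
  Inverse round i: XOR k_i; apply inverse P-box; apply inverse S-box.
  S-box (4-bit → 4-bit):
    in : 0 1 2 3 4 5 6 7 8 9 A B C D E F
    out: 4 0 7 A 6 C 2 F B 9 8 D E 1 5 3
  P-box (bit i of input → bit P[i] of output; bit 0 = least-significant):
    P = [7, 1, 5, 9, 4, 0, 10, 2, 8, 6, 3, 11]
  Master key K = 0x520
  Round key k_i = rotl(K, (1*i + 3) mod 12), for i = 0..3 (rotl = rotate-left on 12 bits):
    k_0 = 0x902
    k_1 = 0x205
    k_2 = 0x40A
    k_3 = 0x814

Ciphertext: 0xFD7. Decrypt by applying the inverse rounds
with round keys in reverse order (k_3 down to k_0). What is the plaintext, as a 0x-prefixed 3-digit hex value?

0xDF9

s_0 = ciphertext = 0xFD7
s_1 = InvRound(s_0, k_3) = 0xF48
s_2 = InvRound(s_1, k_2) = 0x813
s_3 = InvRound(s_2, k_1) = 0xA93
s_4 = InvRound(s_3, k_0) = 0xDF9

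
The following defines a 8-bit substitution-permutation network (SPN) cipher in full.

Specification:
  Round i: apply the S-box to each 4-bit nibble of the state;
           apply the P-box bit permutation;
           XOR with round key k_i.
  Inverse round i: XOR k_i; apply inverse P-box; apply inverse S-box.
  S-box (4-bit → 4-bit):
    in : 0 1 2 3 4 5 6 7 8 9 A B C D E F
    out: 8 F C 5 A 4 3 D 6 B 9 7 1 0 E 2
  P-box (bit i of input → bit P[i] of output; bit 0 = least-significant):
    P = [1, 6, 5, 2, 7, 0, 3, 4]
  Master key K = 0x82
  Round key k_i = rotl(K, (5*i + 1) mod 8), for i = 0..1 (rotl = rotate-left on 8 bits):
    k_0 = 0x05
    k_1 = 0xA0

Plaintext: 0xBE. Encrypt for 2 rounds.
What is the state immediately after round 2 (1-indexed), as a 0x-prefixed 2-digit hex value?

0xD9

s_0 = plaintext = 0xBE
s_1 = Round(s_0, k_0) = 0xE8
s_2 = Round(s_1, k_1) = 0xD9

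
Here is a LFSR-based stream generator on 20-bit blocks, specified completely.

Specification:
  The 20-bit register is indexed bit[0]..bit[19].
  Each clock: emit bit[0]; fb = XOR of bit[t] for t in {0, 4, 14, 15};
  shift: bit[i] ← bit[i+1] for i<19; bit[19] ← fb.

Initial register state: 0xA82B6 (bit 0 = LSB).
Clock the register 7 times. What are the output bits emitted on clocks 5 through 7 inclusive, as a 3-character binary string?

110

reg_0 = 0xA82B6
clock 1: out=0, reg = 0x5415B
clock 2: out=1, reg = 0xAA0AD
clock 3: out=1, reg = 0x55056
clock 4: out=0, reg = 0x2A82B
clock 5: out=1, reg = 0x15415
clock 6: out=1, reg = 0x8AA0A
clock 7: out=0, reg = 0xC5505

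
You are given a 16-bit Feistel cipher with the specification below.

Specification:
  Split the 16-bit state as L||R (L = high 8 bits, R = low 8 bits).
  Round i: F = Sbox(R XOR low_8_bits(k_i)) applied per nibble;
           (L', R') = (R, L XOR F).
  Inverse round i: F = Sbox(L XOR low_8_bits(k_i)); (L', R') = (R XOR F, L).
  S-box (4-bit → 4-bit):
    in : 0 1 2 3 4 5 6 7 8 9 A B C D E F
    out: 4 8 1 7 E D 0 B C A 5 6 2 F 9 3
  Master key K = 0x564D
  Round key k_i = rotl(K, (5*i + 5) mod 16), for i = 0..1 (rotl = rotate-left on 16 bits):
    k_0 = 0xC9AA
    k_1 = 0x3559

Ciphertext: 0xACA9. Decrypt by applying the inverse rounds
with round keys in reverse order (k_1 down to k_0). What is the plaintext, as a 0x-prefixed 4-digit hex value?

s_0 = ciphertext = 0xACA9
s_1 = InvRound(s_0, k_1) = 0x94AC
s_2 = InvRound(s_1, k_0) = 0xD594

0xD594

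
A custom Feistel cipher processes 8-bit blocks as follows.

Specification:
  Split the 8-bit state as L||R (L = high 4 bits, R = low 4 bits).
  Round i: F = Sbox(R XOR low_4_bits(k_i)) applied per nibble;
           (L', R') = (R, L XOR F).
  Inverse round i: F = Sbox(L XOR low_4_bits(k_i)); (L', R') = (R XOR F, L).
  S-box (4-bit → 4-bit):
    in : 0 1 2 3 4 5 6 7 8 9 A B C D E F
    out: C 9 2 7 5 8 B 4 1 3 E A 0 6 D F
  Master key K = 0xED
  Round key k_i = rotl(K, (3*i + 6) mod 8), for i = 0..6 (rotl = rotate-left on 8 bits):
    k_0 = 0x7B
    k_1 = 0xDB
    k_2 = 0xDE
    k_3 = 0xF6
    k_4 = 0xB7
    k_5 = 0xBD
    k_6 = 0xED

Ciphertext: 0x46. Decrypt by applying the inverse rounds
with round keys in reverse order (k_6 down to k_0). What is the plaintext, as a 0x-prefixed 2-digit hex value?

0xB1

s_0 = ciphertext = 0x46
s_1 = InvRound(s_0, k_6) = 0x54
s_2 = InvRound(s_1, k_5) = 0x55
s_3 = InvRound(s_2, k_4) = 0x75
s_4 = InvRound(s_3, k_3) = 0xC7
s_5 = InvRound(s_4, k_2) = 0x5C
s_6 = InvRound(s_5, k_1) = 0x15
s_7 = InvRound(s_6, k_0) = 0xB1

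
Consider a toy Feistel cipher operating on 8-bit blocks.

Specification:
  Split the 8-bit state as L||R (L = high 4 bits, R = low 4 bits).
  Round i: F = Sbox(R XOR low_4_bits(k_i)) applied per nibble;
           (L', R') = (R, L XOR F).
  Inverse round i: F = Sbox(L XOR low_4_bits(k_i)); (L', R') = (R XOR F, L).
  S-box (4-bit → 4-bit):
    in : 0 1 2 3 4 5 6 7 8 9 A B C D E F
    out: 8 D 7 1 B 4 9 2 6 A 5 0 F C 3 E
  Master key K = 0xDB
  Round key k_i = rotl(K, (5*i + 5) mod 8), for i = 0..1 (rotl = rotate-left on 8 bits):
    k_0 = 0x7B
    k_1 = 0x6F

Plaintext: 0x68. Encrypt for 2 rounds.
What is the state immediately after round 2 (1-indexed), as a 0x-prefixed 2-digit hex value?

0x7E

s_0 = plaintext = 0x68
s_1 = Round(s_0, k_0) = 0x87
s_2 = Round(s_1, k_1) = 0x7E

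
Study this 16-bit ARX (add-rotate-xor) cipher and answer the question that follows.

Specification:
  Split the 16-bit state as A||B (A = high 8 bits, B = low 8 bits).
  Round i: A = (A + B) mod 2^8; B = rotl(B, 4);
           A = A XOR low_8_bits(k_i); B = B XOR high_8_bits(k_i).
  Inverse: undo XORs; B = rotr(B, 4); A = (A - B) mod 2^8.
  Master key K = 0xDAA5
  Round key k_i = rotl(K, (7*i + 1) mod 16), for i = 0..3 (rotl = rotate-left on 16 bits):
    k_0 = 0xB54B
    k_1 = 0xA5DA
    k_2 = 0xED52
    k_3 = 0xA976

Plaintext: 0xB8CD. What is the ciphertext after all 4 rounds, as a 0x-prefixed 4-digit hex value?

0x2644

s_0 = plaintext = 0xB8CD
s_1 = Round(s_0, k_0) = 0xCE69
s_2 = Round(s_1, k_1) = 0xED33
s_3 = Round(s_2, k_2) = 0x72DE
s_4 = Round(s_3, k_3) = 0x2644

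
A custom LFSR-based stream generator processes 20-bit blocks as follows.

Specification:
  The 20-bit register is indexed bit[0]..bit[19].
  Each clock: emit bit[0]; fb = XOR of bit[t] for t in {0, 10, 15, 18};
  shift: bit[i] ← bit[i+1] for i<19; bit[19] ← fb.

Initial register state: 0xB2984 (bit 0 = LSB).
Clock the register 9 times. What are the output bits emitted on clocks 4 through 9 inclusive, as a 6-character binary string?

reg_0 = 0xB2984
clock 1: out=0, reg = 0x594C2
clock 2: out=0, reg = 0xACA61
clock 3: out=1, reg = 0x56530
clock 4: out=0, reg = 0x2B298
clock 5: out=0, reg = 0x9594C
clock 6: out=0, reg = 0x4ACA6
clock 7: out=0, reg = 0xA5653
clock 8: out=1, reg = 0x52B29
clock 9: out=1, reg = 0x29594

000011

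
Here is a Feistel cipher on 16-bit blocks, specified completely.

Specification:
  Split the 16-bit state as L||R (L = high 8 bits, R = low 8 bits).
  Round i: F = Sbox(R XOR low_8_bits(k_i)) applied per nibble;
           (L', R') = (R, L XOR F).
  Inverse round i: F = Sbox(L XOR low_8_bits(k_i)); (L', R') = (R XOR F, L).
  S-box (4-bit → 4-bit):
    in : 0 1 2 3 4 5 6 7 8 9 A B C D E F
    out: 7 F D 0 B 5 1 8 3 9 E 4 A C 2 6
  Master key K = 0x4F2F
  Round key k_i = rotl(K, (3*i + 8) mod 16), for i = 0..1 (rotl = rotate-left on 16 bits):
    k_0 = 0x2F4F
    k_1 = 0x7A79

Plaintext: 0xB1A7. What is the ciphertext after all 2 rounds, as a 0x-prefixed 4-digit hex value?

0x9283

s_0 = plaintext = 0xB1A7
s_1 = Round(s_0, k_0) = 0xA792
s_2 = Round(s_1, k_1) = 0x9283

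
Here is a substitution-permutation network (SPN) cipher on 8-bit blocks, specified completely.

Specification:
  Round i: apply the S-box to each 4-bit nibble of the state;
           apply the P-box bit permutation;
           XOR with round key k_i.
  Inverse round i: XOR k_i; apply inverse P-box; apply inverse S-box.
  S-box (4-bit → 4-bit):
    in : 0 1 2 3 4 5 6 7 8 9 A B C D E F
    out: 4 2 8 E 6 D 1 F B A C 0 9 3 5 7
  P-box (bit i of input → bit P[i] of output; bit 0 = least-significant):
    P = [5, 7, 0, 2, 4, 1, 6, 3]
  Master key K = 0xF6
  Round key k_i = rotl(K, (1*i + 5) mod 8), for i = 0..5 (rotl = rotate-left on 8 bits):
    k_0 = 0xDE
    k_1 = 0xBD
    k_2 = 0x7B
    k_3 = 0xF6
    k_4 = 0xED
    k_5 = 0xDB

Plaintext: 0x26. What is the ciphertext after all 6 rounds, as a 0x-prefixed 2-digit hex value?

0x7F

s_0 = plaintext = 0x26
s_1 = Round(s_0, k_0) = 0xF6
s_2 = Round(s_1, k_1) = 0xCF
s_3 = Round(s_2, k_2) = 0xC2
s_4 = Round(s_3, k_3) = 0xEA
s_5 = Round(s_4, k_4) = 0xB8
s_6 = Round(s_5, k_5) = 0x7F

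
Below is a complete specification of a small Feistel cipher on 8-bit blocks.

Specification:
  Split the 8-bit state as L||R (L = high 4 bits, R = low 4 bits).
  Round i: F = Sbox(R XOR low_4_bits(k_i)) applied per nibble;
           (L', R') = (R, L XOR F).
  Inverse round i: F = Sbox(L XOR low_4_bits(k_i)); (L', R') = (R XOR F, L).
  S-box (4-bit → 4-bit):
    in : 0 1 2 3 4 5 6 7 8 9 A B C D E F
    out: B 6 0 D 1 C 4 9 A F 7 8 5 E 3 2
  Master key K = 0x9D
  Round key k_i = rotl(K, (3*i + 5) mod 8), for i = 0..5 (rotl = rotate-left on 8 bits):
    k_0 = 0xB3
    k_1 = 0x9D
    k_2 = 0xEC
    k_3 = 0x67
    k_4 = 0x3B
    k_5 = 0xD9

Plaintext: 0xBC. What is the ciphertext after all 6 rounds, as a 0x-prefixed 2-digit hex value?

s_0 = plaintext = 0xBC
s_1 = Round(s_0, k_0) = 0xC9
s_2 = Round(s_1, k_1) = 0x9D
s_3 = Round(s_2, k_2) = 0xDF
s_4 = Round(s_3, k_3) = 0xF7
s_5 = Round(s_4, k_4) = 0x7A
s_6 = Round(s_5, k_5) = 0xAA

0xAA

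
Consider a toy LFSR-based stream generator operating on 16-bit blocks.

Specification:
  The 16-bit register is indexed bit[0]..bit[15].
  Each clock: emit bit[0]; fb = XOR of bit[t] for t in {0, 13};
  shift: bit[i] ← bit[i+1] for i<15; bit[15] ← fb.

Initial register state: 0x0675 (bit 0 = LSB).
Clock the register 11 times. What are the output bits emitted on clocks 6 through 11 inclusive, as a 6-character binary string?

reg_0 = 0x0675
clock 1: out=1, reg = 0x833A
clock 2: out=0, reg = 0x419D
clock 3: out=1, reg = 0xA0CE
clock 4: out=0, reg = 0xD067
clock 5: out=1, reg = 0xE833
clock 6: out=1, reg = 0x7419
clock 7: out=1, reg = 0x3A0C
clock 8: out=0, reg = 0x9D06
clock 9: out=0, reg = 0x4E83
clock 10: out=1, reg = 0xA741
clock 11: out=1, reg = 0x53A0

110011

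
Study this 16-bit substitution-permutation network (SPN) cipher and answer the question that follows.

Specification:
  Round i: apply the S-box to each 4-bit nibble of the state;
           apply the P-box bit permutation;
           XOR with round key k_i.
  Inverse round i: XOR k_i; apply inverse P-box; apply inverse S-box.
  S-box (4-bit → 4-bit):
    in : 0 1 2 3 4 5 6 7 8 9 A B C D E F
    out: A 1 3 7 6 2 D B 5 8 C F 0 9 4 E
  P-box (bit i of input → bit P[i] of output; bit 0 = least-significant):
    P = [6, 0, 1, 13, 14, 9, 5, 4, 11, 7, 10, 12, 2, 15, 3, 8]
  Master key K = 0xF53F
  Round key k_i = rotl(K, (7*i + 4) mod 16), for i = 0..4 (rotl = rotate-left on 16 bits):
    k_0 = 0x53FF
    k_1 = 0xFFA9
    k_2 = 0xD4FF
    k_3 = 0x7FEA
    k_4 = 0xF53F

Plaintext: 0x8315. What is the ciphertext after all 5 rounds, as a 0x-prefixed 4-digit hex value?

s_0 = plaintext = 0x8315
s_1 = Round(s_0, k_0) = 0x1F72
s_2 = Round(s_1, k_1) = 0xA97C
s_3 = Round(s_2, k_2) = 0x87E7
s_4 = Round(s_3, k_3) = 0x4707
s_5 = Round(s_4, k_4) = 0x4FE6

0x4FE6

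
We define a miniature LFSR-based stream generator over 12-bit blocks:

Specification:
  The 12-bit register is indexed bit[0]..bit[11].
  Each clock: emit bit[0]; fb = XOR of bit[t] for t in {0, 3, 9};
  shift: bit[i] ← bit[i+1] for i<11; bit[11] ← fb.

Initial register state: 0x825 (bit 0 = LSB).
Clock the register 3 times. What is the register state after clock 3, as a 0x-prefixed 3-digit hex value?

0xB04

reg_0 = 0x825
clock 1: out=1, reg = 0xC12
clock 2: out=0, reg = 0x609
clock 3: out=1, reg = 0xB04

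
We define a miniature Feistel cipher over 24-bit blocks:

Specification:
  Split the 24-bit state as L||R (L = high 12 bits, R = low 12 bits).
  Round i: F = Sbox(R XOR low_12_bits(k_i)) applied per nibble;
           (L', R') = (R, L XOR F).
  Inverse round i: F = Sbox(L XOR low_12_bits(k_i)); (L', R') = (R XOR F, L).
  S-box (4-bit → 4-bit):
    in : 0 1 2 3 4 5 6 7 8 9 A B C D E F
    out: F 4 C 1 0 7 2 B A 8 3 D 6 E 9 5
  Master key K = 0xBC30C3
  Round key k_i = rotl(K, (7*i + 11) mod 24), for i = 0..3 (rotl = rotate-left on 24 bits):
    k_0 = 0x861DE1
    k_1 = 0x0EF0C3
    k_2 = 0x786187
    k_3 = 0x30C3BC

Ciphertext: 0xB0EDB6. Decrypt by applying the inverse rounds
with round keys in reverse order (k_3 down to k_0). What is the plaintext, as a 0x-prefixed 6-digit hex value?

0x5C3F1B

s_0 = ciphertext = 0xB0EDB6
s_1 = InvRound(s_0, k_3) = 0x76AB0E
s_2 = InvRound(s_1, k_2) = 0x99076A
s_3 = InvRound(s_2, k_1) = 0xF1B990
s_4 = InvRound(s_3, k_0) = 0x5C3F1B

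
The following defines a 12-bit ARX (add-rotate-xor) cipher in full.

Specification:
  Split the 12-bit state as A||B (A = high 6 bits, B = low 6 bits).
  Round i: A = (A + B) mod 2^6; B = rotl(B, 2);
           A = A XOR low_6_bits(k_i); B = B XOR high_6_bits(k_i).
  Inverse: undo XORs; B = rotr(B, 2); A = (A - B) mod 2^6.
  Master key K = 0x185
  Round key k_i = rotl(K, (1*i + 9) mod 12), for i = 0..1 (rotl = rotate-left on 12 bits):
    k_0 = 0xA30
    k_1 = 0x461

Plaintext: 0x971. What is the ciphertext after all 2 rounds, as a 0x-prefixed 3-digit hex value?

s_0 = plaintext = 0x971
s_1 = Round(s_0, k_0) = 0x9AF
s_2 = Round(s_1, k_1) = 0xD2F

0xD2F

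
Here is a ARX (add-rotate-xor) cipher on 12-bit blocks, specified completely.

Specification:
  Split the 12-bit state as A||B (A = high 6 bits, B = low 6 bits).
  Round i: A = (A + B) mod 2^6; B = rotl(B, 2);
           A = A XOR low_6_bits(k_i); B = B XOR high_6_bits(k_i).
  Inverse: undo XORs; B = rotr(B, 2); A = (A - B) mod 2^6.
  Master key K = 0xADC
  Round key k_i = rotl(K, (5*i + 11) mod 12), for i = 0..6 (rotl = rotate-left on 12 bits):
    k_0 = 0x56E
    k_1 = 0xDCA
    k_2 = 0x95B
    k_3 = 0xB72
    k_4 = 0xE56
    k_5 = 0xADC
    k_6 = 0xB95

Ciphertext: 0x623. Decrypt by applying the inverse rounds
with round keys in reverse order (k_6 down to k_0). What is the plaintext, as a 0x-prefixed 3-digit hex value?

s_0 = ciphertext = 0x623
s_1 = InvRound(s_0, k_6) = 0xE93
s_2 = InvRound(s_1, k_5) = 0x60E
s_3 = InvRound(s_2, k_4) = 0x47D
s_4 = InvRound(s_3, k_3) = 0x7C4
s_5 = InvRound(s_4, k_2) = 0xB18
s_6 = InvRound(s_5, k_1) = 0xAFB
s_7 = InvRound(s_6, k_0) = 0x6AB

0x6AB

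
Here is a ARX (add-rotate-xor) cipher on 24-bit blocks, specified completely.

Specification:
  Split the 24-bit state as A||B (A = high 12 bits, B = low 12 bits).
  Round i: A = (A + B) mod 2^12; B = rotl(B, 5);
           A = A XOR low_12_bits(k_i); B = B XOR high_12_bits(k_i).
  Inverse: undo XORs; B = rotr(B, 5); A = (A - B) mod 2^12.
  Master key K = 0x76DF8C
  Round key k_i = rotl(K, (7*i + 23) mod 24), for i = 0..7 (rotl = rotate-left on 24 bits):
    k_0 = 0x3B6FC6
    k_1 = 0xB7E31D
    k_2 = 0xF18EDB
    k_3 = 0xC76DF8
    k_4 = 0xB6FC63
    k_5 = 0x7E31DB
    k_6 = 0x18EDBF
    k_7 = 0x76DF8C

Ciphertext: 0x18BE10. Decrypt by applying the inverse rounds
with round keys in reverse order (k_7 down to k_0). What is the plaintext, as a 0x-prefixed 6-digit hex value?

s_0 = ciphertext = 0x18BE10
s_1 = InvRound(s_0, k_7) = 0xF3CECB
s_2 = InvRound(s_1, k_6) = 0xF892FA
s_3 = InvRound(s_2, k_5) = 0x1AACA8
s_4 = InvRound(s_3, k_4) = 0xA0B3BE
s_5 = InvRound(s_4, k_3) = 0x37547E
s_6 = InvRound(s_5, k_2) = 0xA5335B
s_7 = InvRound(s_6, k_1) = 0x68D2C1
s_8 = InvRound(s_7, k_0) = 0xDC0B8B

0xDC0B8B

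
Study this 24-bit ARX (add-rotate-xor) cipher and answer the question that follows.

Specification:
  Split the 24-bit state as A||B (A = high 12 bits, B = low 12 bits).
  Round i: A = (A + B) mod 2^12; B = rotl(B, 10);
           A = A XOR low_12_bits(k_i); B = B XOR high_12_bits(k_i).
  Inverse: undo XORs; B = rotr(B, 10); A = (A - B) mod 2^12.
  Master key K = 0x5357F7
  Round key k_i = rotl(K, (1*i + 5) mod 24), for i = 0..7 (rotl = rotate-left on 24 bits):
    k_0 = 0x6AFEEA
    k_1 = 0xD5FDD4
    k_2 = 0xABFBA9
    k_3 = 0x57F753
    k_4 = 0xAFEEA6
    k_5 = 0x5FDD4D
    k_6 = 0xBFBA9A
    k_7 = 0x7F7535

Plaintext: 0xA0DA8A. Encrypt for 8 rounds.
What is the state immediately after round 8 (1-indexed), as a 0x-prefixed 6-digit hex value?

s_0 = plaintext = 0xA0DA8A
s_1 = Round(s_0, k_0) = 0xA7DC0D
s_2 = Round(s_1, k_1) = 0xB5EA5C
s_3 = Round(s_2, k_2) = 0xE13828
s_4 = Round(s_3, k_3) = 0x168775
s_5 = Round(s_4, k_4) = 0x67BF23
s_6 = Round(s_5, k_5) = 0x8D3A35
s_7 = Round(s_6, k_6) = 0x992D76
s_8 = Round(s_7, k_7) = 0x23DCAA

0x23DCAA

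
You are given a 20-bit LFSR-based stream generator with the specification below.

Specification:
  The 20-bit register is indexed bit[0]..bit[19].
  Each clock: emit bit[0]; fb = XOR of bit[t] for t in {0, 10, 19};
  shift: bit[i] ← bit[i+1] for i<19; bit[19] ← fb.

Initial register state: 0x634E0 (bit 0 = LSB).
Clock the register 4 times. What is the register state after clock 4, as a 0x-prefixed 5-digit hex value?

0xB634E

reg_0 = 0x634E0
clock 1: out=0, reg = 0xB1A70
clock 2: out=0, reg = 0xD8D38
clock 3: out=0, reg = 0x6C69C
clock 4: out=0, reg = 0xB634E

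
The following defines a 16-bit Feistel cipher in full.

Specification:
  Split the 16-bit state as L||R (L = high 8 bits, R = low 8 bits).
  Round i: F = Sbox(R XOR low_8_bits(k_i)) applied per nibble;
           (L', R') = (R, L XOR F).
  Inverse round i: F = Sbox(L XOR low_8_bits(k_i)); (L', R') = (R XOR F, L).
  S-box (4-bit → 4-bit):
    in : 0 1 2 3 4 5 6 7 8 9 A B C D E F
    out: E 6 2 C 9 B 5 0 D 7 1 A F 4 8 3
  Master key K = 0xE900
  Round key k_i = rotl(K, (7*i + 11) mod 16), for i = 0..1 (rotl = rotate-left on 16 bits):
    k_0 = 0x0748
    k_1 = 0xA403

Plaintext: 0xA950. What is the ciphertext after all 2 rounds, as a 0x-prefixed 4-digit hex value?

s_0 = plaintext = 0xA950
s_1 = Round(s_0, k_0) = 0x50C4
s_2 = Round(s_1, k_1) = 0xC4A0

0xC4A0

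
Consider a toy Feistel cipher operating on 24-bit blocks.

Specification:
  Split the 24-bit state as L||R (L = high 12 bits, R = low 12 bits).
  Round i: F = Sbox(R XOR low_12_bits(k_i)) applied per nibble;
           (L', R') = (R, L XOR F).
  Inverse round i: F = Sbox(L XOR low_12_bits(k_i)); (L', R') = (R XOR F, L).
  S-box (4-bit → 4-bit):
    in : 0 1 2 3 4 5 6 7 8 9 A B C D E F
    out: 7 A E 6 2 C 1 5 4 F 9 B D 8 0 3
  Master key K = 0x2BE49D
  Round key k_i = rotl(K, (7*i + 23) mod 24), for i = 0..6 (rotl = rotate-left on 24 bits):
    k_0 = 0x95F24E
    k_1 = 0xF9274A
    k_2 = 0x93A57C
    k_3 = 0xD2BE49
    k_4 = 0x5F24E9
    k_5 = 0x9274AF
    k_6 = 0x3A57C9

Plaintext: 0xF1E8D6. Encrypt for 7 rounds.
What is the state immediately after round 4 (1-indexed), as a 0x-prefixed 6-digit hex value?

0x382A9A

s_0 = plaintext = 0xF1E8D6
s_1 = Round(s_0, k_0) = 0x8D66EA
s_2 = Round(s_1, k_1) = 0x6EA241
s_3 = Round(s_2, k_2) = 0x241382
s_4 = Round(s_3, k_3) = 0x382A9A
s_5 = Round(s_4, k_4) = 0xA9A3D4
s_6 = Round(s_5, k_5) = 0x3D4FC1
s_7 = Round(s_6, k_6) = 0xFC17A0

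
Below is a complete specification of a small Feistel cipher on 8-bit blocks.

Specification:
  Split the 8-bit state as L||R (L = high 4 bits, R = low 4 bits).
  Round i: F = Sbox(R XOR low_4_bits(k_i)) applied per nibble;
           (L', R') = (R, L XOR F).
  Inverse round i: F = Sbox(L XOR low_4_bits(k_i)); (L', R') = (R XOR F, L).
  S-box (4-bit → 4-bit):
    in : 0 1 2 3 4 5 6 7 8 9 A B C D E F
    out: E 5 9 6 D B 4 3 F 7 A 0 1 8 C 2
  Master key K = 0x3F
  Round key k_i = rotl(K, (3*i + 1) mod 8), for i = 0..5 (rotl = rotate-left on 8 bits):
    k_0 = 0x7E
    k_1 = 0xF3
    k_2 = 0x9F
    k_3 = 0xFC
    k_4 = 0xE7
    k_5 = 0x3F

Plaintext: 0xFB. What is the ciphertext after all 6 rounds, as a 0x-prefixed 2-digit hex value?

0x52

s_0 = plaintext = 0xFB
s_1 = Round(s_0, k_0) = 0xB4
s_2 = Round(s_1, k_1) = 0x48
s_3 = Round(s_2, k_2) = 0x87
s_4 = Round(s_3, k_3) = 0x78
s_5 = Round(s_4, k_4) = 0x85
s_6 = Round(s_5, k_5) = 0x52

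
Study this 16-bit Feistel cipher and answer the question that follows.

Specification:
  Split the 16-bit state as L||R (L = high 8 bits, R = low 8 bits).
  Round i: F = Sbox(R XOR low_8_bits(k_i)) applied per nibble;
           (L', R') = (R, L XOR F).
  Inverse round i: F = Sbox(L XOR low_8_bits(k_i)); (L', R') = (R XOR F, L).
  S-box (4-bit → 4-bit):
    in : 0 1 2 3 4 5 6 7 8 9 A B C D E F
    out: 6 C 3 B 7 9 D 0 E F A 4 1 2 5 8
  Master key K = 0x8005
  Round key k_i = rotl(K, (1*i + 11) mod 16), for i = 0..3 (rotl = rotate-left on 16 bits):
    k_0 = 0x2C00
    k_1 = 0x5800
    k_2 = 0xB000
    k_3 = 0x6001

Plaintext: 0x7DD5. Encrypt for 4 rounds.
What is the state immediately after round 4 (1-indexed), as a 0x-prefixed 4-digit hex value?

s_0 = plaintext = 0x7DD5
s_1 = Round(s_0, k_0) = 0xD554
s_2 = Round(s_1, k_1) = 0x5442
s_3 = Round(s_2, k_2) = 0x4227
s_4 = Round(s_3, k_3) = 0x277F

0x277F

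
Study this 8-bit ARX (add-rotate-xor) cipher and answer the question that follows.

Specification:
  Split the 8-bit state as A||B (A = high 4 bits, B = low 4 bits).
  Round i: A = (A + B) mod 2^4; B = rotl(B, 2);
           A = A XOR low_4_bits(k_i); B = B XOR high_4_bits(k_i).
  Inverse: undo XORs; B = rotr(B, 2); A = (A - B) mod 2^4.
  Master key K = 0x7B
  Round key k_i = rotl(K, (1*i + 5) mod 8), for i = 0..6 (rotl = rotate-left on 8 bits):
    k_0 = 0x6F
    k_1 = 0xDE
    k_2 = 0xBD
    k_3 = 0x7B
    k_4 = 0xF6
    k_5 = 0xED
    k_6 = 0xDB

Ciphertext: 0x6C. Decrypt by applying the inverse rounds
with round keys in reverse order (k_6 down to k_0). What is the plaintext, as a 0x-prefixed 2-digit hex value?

0x88

s_0 = ciphertext = 0x6C
s_1 = InvRound(s_0, k_6) = 0x94
s_2 = InvRound(s_1, k_5) = 0xAA
s_3 = InvRound(s_2, k_4) = 0x75
s_4 = InvRound(s_3, k_3) = 0x48
s_5 = InvRound(s_4, k_2) = 0xDC
s_6 = InvRound(s_5, k_1) = 0xF4
s_7 = InvRound(s_6, k_0) = 0x88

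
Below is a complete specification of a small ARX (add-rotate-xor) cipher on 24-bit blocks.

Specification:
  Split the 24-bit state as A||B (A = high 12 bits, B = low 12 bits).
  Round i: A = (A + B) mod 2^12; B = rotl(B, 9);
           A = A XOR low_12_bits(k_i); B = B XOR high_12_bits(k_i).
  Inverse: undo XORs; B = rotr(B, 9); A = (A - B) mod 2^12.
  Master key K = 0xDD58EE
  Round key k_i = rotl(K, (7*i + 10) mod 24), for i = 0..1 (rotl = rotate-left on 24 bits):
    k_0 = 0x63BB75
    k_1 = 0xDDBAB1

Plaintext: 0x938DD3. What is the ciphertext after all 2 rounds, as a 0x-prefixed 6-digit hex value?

0x74EFEB

s_0 = plaintext = 0x938DD3
s_1 = Round(s_0, k_0) = 0xC7E181
s_2 = Round(s_1, k_1) = 0x74EFEB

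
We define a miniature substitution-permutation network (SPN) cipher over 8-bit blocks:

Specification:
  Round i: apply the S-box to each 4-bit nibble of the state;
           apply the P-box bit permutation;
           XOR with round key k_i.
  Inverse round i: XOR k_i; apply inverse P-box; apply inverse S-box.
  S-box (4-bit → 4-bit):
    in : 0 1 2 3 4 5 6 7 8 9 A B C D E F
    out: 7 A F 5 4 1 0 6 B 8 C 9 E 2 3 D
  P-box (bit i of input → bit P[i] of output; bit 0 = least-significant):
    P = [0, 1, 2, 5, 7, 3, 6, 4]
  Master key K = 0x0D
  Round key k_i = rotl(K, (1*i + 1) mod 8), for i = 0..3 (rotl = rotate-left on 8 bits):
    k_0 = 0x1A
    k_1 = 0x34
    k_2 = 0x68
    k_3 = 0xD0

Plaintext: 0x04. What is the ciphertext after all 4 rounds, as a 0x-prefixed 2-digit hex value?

s_0 = plaintext = 0x04
s_1 = Round(s_0, k_0) = 0xD6
s_2 = Round(s_1, k_1) = 0x3C
s_3 = Round(s_2, k_2) = 0x8E
s_4 = Round(s_3, k_3) = 0x4B

0x4B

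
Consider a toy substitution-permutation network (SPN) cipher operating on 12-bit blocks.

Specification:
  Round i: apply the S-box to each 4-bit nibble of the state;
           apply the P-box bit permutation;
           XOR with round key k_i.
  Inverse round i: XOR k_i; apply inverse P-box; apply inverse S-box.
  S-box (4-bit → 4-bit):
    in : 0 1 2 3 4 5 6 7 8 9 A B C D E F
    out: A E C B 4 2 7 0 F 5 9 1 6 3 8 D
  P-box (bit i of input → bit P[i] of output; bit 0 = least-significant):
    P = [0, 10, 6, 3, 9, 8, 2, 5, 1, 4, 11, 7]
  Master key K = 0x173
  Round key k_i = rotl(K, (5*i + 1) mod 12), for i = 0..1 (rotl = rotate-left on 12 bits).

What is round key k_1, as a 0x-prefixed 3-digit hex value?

K = 0x173
k_0 = rotl(K, (5*0+1) mod 12) = rotl(K, 1) = 0x2E6
k_1 = rotl(K, (5*1+1) mod 12) = rotl(K, 6) = 0xCC5

0xCC5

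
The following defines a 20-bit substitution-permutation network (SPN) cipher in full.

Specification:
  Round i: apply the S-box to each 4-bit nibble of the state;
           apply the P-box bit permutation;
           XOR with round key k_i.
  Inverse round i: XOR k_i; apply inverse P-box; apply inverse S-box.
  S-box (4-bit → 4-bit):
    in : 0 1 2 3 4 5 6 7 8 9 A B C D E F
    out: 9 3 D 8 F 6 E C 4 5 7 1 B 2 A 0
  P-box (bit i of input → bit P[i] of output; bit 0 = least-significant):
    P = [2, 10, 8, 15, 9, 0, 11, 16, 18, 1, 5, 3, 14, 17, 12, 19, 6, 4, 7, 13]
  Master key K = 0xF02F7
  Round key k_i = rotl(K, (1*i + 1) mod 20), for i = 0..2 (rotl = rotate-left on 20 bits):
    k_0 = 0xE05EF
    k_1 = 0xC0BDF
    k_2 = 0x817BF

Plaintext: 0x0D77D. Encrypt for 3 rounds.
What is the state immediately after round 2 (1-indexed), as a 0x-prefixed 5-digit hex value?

s_0 = plaintext = 0x0D77D
s_1 = Round(s_0, k_0) = 0xD2987
s_2 = Round(s_1, k_1) = 0x0D2EF
s_3 = Round(s_2, k_2) = 0xF37D6

0x0D2EF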